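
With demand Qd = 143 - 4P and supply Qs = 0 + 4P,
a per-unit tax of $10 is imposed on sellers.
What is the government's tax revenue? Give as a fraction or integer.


With tax on sellers, new supply: Qs' = 0 + 4(P - 10)
= 4P - 40
New equilibrium quantity:
Q_new = 103/2
Tax revenue = tax * Q_new = 10 * 103/2 = 515

515


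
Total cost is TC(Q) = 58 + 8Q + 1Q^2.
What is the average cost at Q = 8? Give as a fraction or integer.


TC(8) = 58 + 8*8 + 1*8^2
TC(8) = 58 + 64 + 64 = 186
AC = TC/Q = 186/8 = 93/4

93/4


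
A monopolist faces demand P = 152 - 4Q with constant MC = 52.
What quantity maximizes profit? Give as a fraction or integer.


TR = P*Q = (152 - 4Q)Q = 152Q - 4Q^2
MR = dTR/dQ = 152 - 8Q
Set MR = MC:
152 - 8Q = 52
100 = 8Q
Q* = 100/8 = 25/2

25/2


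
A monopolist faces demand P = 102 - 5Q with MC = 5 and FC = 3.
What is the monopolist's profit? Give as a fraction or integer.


MR = MC: 102 - 10Q = 5
Q* = 97/10
P* = 102 - 5*97/10 = 107/2
Profit = (P* - MC)*Q* - FC
= (107/2 - 5)*97/10 - 3
= 97/2*97/10 - 3
= 9409/20 - 3 = 9349/20

9349/20


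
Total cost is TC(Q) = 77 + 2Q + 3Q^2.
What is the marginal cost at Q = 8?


MC = dTC/dQ = 2 + 2*3*Q
At Q = 8:
MC = 2 + 6*8
MC = 2 + 48 = 50

50


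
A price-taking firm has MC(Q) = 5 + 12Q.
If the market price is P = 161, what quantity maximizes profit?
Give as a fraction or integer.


In perfect competition, profit is maximized where P = MC.
161 = 5 + 12Q
156 = 12Q
Q* = 156/12 = 13

13


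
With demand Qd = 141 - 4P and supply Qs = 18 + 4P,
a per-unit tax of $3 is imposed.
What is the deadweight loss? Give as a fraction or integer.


Pre-tax equilibrium quantity: Q* = 159/2
Post-tax equilibrium quantity: Q_tax = 147/2
Reduction in quantity: Q* - Q_tax = 6
DWL = (1/2) * tax * (Q* - Q_tax)
DWL = (1/2) * 3 * 6 = 9

9


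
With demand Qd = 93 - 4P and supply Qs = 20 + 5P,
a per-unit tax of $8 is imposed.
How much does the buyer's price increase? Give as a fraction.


With a per-unit tax, the buyer's price increase depends on relative slopes.
Supply slope: d = 5, Demand slope: b = 4
Buyer's price increase = d * tax / (b + d)
= 5 * 8 / (4 + 5)
= 40 / 9 = 40/9

40/9


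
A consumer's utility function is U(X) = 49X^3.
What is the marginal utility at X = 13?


MU = dU/dX = 49*3*X^(3-1)
MU = 147*X^2
At X = 13:
MU = 147 * 13^2
MU = 147 * 169 = 24843

24843


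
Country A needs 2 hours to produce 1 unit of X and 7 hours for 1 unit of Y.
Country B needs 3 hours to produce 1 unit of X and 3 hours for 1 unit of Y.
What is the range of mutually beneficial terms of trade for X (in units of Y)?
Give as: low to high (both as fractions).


Opportunity cost of X for Country A = hours_X / hours_Y = 2/7 = 2/7 units of Y
Opportunity cost of X for Country B = hours_X / hours_Y = 3/3 = 1 units of Y
Terms of trade must be between the two opportunity costs.
Range: 2/7 to 1

2/7 to 1


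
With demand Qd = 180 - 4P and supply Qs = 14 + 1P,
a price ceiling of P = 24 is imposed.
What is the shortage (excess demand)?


At P = 24:
Qd = 180 - 4*24 = 84
Qs = 14 + 1*24 = 38
Shortage = Qd - Qs = 84 - 38 = 46

46


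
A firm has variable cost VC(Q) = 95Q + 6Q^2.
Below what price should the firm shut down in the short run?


AVC(Q) = VC(Q)/Q = 95 + 6Q
AVC is increasing in Q, so minimum AVC is at Q -> 0+.
Min AVC = 95
The firm should shut down if P < 95.

95


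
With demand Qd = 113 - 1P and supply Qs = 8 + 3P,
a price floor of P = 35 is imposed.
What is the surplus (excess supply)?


At P = 35:
Qd = 113 - 1*35 = 78
Qs = 8 + 3*35 = 113
Surplus = Qs - Qd = 113 - 78 = 35

35


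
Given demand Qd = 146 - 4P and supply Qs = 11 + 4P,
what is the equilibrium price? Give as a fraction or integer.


At equilibrium, Qd = Qs.
146 - 4P = 11 + 4P
146 - 11 = 4P + 4P
135 = 8P
P* = 135/8 = 135/8

135/8


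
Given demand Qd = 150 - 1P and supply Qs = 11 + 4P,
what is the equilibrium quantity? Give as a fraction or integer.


First find equilibrium price:
150 - 1P = 11 + 4P
P* = 139/5 = 139/5
Then substitute into demand:
Q* = 150 - 1 * 139/5 = 611/5

611/5


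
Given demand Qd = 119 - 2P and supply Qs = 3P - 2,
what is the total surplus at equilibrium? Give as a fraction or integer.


Find equilibrium: 119 - 2P = 3P - 2
119 + 2 = 5P
P* = 121/5 = 121/5
Q* = 3*121/5 - 2 = 353/5
Inverse demand: P = 119/2 - Q/2, so P_max = 119/2
Inverse supply: P = 2/3 + Q/3, so P_min = 2/3
CS = (1/2) * 353/5 * (119/2 - 121/5) = 124609/100
PS = (1/2) * 353/5 * (121/5 - 2/3) = 124609/150
TS = CS + PS = 124609/100 + 124609/150 = 124609/60

124609/60


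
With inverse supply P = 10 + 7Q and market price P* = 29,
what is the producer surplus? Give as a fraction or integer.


Minimum supply price (at Q=0): P_min = 10
Quantity supplied at P* = 29:
Q* = (29 - 10)/7 = 19/7
PS = (1/2) * Q* * (P* - P_min)
PS = (1/2) * 19/7 * (29 - 10)
PS = (1/2) * 19/7 * 19 = 361/14

361/14


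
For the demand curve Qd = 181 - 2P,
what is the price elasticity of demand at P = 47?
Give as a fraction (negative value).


dQ/dP = -2
At P = 47: Q = 181 - 2*47 = 87
E = (dQ/dP)(P/Q) = (-2)(47/87) = -94/87

-94/87


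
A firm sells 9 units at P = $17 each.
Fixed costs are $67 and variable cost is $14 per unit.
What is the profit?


Total Revenue = P * Q = 17 * 9 = $153
Total Cost = FC + VC*Q = 67 + 14*9 = $193
Profit = TR - TC = 153 - 193 = $-40

$-40


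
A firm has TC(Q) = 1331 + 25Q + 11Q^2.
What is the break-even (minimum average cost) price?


AC(Q) = 1331/Q + 25 + 11Q
To minimize: dAC/dQ = -1331/Q^2 + 11 = 0
Q^2 = 1331/11 = 121
Q* = 11
Min AC = 1331/11 + 25 + 11*11
Min AC = 121 + 25 + 121 = 267

267


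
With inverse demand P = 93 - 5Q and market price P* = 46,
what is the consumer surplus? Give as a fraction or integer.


Maximum willingness to pay (at Q=0): P_max = 93
Quantity demanded at P* = 46:
Q* = (93 - 46)/5 = 47/5
CS = (1/2) * Q* * (P_max - P*)
CS = (1/2) * 47/5 * (93 - 46)
CS = (1/2) * 47/5 * 47 = 2209/10

2209/10


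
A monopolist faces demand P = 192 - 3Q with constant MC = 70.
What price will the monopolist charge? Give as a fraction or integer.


MR = 192 - 6Q
Set MR = MC: 192 - 6Q = 70
Q* = 61/3
Substitute into demand:
P* = 192 - 3*61/3 = 131

131


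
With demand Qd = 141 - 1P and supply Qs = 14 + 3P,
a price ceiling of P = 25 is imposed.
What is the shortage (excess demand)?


At P = 25:
Qd = 141 - 1*25 = 116
Qs = 14 + 3*25 = 89
Shortage = Qd - Qs = 116 - 89 = 27

27


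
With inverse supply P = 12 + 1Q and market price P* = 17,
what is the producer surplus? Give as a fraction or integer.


Minimum supply price (at Q=0): P_min = 12
Quantity supplied at P* = 17:
Q* = (17 - 12)/1 = 5
PS = (1/2) * Q* * (P* - P_min)
PS = (1/2) * 5 * (17 - 12)
PS = (1/2) * 5 * 5 = 25/2

25/2


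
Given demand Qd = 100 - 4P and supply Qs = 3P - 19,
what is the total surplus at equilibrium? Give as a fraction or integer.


Find equilibrium: 100 - 4P = 3P - 19
100 + 19 = 7P
P* = 119/7 = 17
Q* = 3*17 - 19 = 32
Inverse demand: P = 25 - Q/4, so P_max = 25
Inverse supply: P = 19/3 + Q/3, so P_min = 19/3
CS = (1/2) * 32 * (25 - 17) = 128
PS = (1/2) * 32 * (17 - 19/3) = 512/3
TS = CS + PS = 128 + 512/3 = 896/3

896/3


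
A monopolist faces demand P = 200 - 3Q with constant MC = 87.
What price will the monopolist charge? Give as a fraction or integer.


MR = 200 - 6Q
Set MR = MC: 200 - 6Q = 87
Q* = 113/6
Substitute into demand:
P* = 200 - 3*113/6 = 287/2

287/2


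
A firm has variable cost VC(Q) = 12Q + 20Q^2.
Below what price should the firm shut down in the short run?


AVC(Q) = VC(Q)/Q = 12 + 20Q
AVC is increasing in Q, so minimum AVC is at Q -> 0+.
Min AVC = 12
The firm should shut down if P < 12.

12


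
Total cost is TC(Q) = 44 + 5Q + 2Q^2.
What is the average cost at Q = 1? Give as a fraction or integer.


TC(1) = 44 + 5*1 + 2*1^2
TC(1) = 44 + 5 + 2 = 51
AC = TC/Q = 51/1 = 51

51


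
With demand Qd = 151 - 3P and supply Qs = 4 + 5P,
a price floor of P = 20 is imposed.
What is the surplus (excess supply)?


At P = 20:
Qd = 151 - 3*20 = 91
Qs = 4 + 5*20 = 104
Surplus = Qs - Qd = 104 - 91 = 13

13


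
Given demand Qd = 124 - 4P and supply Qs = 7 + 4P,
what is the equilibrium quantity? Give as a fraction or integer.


First find equilibrium price:
124 - 4P = 7 + 4P
P* = 117/8 = 117/8
Then substitute into demand:
Q* = 124 - 4 * 117/8 = 131/2

131/2


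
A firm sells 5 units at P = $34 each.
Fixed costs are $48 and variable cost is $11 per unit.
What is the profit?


Total Revenue = P * Q = 34 * 5 = $170
Total Cost = FC + VC*Q = 48 + 11*5 = $103
Profit = TR - TC = 170 - 103 = $67

$67


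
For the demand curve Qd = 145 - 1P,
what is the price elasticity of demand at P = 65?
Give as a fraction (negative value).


dQ/dP = -1
At P = 65: Q = 145 - 1*65 = 80
E = (dQ/dP)(P/Q) = (-1)(65/80) = -13/16

-13/16


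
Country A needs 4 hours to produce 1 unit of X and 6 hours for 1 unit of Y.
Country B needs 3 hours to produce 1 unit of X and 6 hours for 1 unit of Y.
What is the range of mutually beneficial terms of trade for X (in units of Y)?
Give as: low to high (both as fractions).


Opportunity cost of X for Country A = hours_X / hours_Y = 4/6 = 2/3 units of Y
Opportunity cost of X for Country B = hours_X / hours_Y = 3/6 = 1/2 units of Y
Terms of trade must be between the two opportunity costs.
Range: 1/2 to 2/3

1/2 to 2/3


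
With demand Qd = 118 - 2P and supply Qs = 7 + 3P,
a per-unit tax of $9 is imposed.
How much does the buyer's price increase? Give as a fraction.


With a per-unit tax, the buyer's price increase depends on relative slopes.
Supply slope: d = 3, Demand slope: b = 2
Buyer's price increase = d * tax / (b + d)
= 3 * 9 / (2 + 3)
= 27 / 5 = 27/5

27/5


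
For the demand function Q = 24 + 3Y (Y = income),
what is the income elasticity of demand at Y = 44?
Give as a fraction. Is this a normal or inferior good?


dQ/dY = 3
At Y = 44: Q = 24 + 3*44 = 156
Ey = (dQ/dY)(Y/Q) = 3 * 44 / 156 = 11/13
Since Ey > 0, this is a normal good.

11/13 (normal good)


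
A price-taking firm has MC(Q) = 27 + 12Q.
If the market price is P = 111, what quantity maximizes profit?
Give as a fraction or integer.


In perfect competition, profit is maximized where P = MC.
111 = 27 + 12Q
84 = 12Q
Q* = 84/12 = 7

7


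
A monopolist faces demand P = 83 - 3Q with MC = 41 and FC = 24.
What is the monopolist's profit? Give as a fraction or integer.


MR = MC: 83 - 6Q = 41
Q* = 7
P* = 83 - 3*7 = 62
Profit = (P* - MC)*Q* - FC
= (62 - 41)*7 - 24
= 21*7 - 24
= 147 - 24 = 123

123


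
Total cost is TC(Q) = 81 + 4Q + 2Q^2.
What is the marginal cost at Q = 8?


MC = dTC/dQ = 4 + 2*2*Q
At Q = 8:
MC = 4 + 4*8
MC = 4 + 32 = 36

36


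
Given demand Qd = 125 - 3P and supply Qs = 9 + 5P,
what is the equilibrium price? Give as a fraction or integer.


At equilibrium, Qd = Qs.
125 - 3P = 9 + 5P
125 - 9 = 3P + 5P
116 = 8P
P* = 116/8 = 29/2

29/2


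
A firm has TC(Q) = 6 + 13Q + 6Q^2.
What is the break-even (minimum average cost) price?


AC(Q) = 6/Q + 13 + 6Q
To minimize: dAC/dQ = -6/Q^2 + 6 = 0
Q^2 = 6/6 = 1
Q* = 1
Min AC = 6/1 + 13 + 6*1
Min AC = 6 + 13 + 6 = 25

25


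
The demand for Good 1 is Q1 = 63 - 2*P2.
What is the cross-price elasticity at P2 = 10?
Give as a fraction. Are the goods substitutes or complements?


dQ1/dP2 = -2
At P2 = 10: Q1 = 63 - 2*10 = 43
Exy = (dQ1/dP2)(P2/Q1) = -2 * 10 / 43 = -20/43
Since Exy < 0, the goods are complements.

-20/43 (complements)


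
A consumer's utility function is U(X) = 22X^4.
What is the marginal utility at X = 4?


MU = dU/dX = 22*4*X^(4-1)
MU = 88*X^3
At X = 4:
MU = 88 * 4^3
MU = 88 * 64 = 5632

5632


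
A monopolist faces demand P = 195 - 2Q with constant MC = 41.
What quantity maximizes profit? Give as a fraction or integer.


TR = P*Q = (195 - 2Q)Q = 195Q - 2Q^2
MR = dTR/dQ = 195 - 4Q
Set MR = MC:
195 - 4Q = 41
154 = 4Q
Q* = 154/4 = 77/2

77/2


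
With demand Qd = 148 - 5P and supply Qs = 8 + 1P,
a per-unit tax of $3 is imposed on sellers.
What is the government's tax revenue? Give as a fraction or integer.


With tax on sellers, new supply: Qs' = 8 + 1(P - 3)
= 5 + 1P
New equilibrium quantity:
Q_new = 173/6
Tax revenue = tax * Q_new = 3 * 173/6 = 173/2

173/2


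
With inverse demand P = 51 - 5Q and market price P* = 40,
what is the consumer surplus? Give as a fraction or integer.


Maximum willingness to pay (at Q=0): P_max = 51
Quantity demanded at P* = 40:
Q* = (51 - 40)/5 = 11/5
CS = (1/2) * Q* * (P_max - P*)
CS = (1/2) * 11/5 * (51 - 40)
CS = (1/2) * 11/5 * 11 = 121/10

121/10


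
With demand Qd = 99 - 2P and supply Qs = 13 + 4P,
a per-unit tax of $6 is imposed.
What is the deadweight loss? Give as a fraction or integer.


Pre-tax equilibrium quantity: Q* = 211/3
Post-tax equilibrium quantity: Q_tax = 187/3
Reduction in quantity: Q* - Q_tax = 8
DWL = (1/2) * tax * (Q* - Q_tax)
DWL = (1/2) * 6 * 8 = 24

24


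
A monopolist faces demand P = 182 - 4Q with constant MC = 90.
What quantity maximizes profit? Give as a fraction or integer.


TR = P*Q = (182 - 4Q)Q = 182Q - 4Q^2
MR = dTR/dQ = 182 - 8Q
Set MR = MC:
182 - 8Q = 90
92 = 8Q
Q* = 92/8 = 23/2

23/2


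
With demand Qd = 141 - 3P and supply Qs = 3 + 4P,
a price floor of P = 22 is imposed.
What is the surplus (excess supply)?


At P = 22:
Qd = 141 - 3*22 = 75
Qs = 3 + 4*22 = 91
Surplus = Qs - Qd = 91 - 75 = 16

16


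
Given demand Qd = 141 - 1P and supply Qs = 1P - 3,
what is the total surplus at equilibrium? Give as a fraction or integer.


Find equilibrium: 141 - 1P = 1P - 3
141 + 3 = 2P
P* = 144/2 = 72
Q* = 1*72 - 3 = 69
Inverse demand: P = 141 - Q/1, so P_max = 141
Inverse supply: P = 3 + Q/1, so P_min = 3
CS = (1/2) * 69 * (141 - 72) = 4761/2
PS = (1/2) * 69 * (72 - 3) = 4761/2
TS = CS + PS = 4761/2 + 4761/2 = 4761

4761


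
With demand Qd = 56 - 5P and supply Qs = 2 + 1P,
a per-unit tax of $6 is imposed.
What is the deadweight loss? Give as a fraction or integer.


Pre-tax equilibrium quantity: Q* = 11
Post-tax equilibrium quantity: Q_tax = 6
Reduction in quantity: Q* - Q_tax = 5
DWL = (1/2) * tax * (Q* - Q_tax)
DWL = (1/2) * 6 * 5 = 15

15


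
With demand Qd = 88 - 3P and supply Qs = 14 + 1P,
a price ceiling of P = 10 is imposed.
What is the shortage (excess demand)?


At P = 10:
Qd = 88 - 3*10 = 58
Qs = 14 + 1*10 = 24
Shortage = Qd - Qs = 58 - 24 = 34

34


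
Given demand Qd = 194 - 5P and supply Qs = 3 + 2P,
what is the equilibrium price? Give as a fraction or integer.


At equilibrium, Qd = Qs.
194 - 5P = 3 + 2P
194 - 3 = 5P + 2P
191 = 7P
P* = 191/7 = 191/7

191/7


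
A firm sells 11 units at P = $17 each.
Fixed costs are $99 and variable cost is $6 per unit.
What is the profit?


Total Revenue = P * Q = 17 * 11 = $187
Total Cost = FC + VC*Q = 99 + 6*11 = $165
Profit = TR - TC = 187 - 165 = $22

$22


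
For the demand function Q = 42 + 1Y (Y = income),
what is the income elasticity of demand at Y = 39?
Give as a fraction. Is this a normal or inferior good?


dQ/dY = 1
At Y = 39: Q = 42 + 1*39 = 81
Ey = (dQ/dY)(Y/Q) = 1 * 39 / 81 = 13/27
Since Ey > 0, this is a normal good.

13/27 (normal good)


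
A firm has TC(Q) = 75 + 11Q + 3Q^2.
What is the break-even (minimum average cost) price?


AC(Q) = 75/Q + 11 + 3Q
To minimize: dAC/dQ = -75/Q^2 + 3 = 0
Q^2 = 75/3 = 25
Q* = 5
Min AC = 75/5 + 11 + 3*5
Min AC = 15 + 11 + 15 = 41

41


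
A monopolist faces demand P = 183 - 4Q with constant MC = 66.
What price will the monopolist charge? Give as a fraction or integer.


MR = 183 - 8Q
Set MR = MC: 183 - 8Q = 66
Q* = 117/8
Substitute into demand:
P* = 183 - 4*117/8 = 249/2

249/2


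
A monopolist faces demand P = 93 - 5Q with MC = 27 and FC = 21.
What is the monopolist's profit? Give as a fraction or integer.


MR = MC: 93 - 10Q = 27
Q* = 33/5
P* = 93 - 5*33/5 = 60
Profit = (P* - MC)*Q* - FC
= (60 - 27)*33/5 - 21
= 33*33/5 - 21
= 1089/5 - 21 = 984/5

984/5


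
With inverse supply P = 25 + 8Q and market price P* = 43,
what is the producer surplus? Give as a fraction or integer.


Minimum supply price (at Q=0): P_min = 25
Quantity supplied at P* = 43:
Q* = (43 - 25)/8 = 9/4
PS = (1/2) * Q* * (P* - P_min)
PS = (1/2) * 9/4 * (43 - 25)
PS = (1/2) * 9/4 * 18 = 81/4

81/4


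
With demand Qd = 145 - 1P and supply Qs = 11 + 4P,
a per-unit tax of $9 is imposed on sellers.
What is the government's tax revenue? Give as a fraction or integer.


With tax on sellers, new supply: Qs' = 11 + 4(P - 9)
= 4P - 25
New equilibrium quantity:
Q_new = 111
Tax revenue = tax * Q_new = 9 * 111 = 999

999


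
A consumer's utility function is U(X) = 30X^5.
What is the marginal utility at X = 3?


MU = dU/dX = 30*5*X^(5-1)
MU = 150*X^4
At X = 3:
MU = 150 * 3^4
MU = 150 * 81 = 12150

12150


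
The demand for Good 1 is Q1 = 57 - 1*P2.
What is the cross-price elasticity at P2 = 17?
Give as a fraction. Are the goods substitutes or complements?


dQ1/dP2 = -1
At P2 = 17: Q1 = 57 - 1*17 = 40
Exy = (dQ1/dP2)(P2/Q1) = -1 * 17 / 40 = -17/40
Since Exy < 0, the goods are complements.

-17/40 (complements)


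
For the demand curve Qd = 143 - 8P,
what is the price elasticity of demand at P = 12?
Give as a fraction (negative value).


dQ/dP = -8
At P = 12: Q = 143 - 8*12 = 47
E = (dQ/dP)(P/Q) = (-8)(12/47) = -96/47

-96/47


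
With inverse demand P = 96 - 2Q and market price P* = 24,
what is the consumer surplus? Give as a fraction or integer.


Maximum willingness to pay (at Q=0): P_max = 96
Quantity demanded at P* = 24:
Q* = (96 - 24)/2 = 36
CS = (1/2) * Q* * (P_max - P*)
CS = (1/2) * 36 * (96 - 24)
CS = (1/2) * 36 * 72 = 1296

1296


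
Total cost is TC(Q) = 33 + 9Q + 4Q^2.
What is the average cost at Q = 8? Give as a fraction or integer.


TC(8) = 33 + 9*8 + 4*8^2
TC(8) = 33 + 72 + 256 = 361
AC = TC/Q = 361/8 = 361/8

361/8


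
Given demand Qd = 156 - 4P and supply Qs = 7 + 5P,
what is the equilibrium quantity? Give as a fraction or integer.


First find equilibrium price:
156 - 4P = 7 + 5P
P* = 149/9 = 149/9
Then substitute into demand:
Q* = 156 - 4 * 149/9 = 808/9

808/9


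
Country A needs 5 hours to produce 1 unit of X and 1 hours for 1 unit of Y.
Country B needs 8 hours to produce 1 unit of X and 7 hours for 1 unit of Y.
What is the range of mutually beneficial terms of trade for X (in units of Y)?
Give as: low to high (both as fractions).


Opportunity cost of X for Country A = hours_X / hours_Y = 5/1 = 5 units of Y
Opportunity cost of X for Country B = hours_X / hours_Y = 8/7 = 8/7 units of Y
Terms of trade must be between the two opportunity costs.
Range: 8/7 to 5

8/7 to 5


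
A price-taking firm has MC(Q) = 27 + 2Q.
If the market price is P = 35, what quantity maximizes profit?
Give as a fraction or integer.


In perfect competition, profit is maximized where P = MC.
35 = 27 + 2Q
8 = 2Q
Q* = 8/2 = 4

4


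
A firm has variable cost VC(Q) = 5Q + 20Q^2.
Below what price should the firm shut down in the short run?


AVC(Q) = VC(Q)/Q = 5 + 20Q
AVC is increasing in Q, so minimum AVC is at Q -> 0+.
Min AVC = 5
The firm should shut down if P < 5.

5


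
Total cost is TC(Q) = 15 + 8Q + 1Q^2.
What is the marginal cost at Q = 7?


MC = dTC/dQ = 8 + 2*1*Q
At Q = 7:
MC = 8 + 2*7
MC = 8 + 14 = 22

22


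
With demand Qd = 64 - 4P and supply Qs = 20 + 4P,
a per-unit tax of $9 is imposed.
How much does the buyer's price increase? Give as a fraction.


With a per-unit tax, the buyer's price increase depends on relative slopes.
Supply slope: d = 4, Demand slope: b = 4
Buyer's price increase = d * tax / (b + d)
= 4 * 9 / (4 + 4)
= 36 / 8 = 9/2

9/2


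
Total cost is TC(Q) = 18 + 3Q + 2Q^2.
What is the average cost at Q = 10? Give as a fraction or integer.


TC(10) = 18 + 3*10 + 2*10^2
TC(10) = 18 + 30 + 200 = 248
AC = TC/Q = 248/10 = 124/5

124/5


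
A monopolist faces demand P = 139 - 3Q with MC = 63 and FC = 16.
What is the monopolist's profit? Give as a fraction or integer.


MR = MC: 139 - 6Q = 63
Q* = 38/3
P* = 139 - 3*38/3 = 101
Profit = (P* - MC)*Q* - FC
= (101 - 63)*38/3 - 16
= 38*38/3 - 16
= 1444/3 - 16 = 1396/3

1396/3


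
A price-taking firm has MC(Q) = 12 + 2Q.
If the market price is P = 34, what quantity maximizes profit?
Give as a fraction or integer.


In perfect competition, profit is maximized where P = MC.
34 = 12 + 2Q
22 = 2Q
Q* = 22/2 = 11

11


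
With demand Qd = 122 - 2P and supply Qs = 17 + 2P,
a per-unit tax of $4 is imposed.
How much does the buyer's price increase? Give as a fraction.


With a per-unit tax, the buyer's price increase depends on relative slopes.
Supply slope: d = 2, Demand slope: b = 2
Buyer's price increase = d * tax / (b + d)
= 2 * 4 / (2 + 2)
= 8 / 4 = 2

2


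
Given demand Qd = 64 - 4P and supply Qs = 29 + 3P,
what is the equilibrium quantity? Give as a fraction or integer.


First find equilibrium price:
64 - 4P = 29 + 3P
P* = 35/7 = 5
Then substitute into demand:
Q* = 64 - 4 * 5 = 44

44


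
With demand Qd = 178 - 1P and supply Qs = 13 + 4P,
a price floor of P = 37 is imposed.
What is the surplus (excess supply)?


At P = 37:
Qd = 178 - 1*37 = 141
Qs = 13 + 4*37 = 161
Surplus = Qs - Qd = 161 - 141 = 20

20


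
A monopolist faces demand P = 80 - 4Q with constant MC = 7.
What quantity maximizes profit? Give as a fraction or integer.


TR = P*Q = (80 - 4Q)Q = 80Q - 4Q^2
MR = dTR/dQ = 80 - 8Q
Set MR = MC:
80 - 8Q = 7
73 = 8Q
Q* = 73/8 = 73/8

73/8


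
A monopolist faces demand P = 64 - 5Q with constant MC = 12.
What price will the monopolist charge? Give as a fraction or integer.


MR = 64 - 10Q
Set MR = MC: 64 - 10Q = 12
Q* = 26/5
Substitute into demand:
P* = 64 - 5*26/5 = 38

38


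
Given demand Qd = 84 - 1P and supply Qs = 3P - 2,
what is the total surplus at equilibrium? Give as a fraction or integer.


Find equilibrium: 84 - 1P = 3P - 2
84 + 2 = 4P
P* = 86/4 = 43/2
Q* = 3*43/2 - 2 = 125/2
Inverse demand: P = 84 - Q/1, so P_max = 84
Inverse supply: P = 2/3 + Q/3, so P_min = 2/3
CS = (1/2) * 125/2 * (84 - 43/2) = 15625/8
PS = (1/2) * 125/2 * (43/2 - 2/3) = 15625/24
TS = CS + PS = 15625/8 + 15625/24 = 15625/6

15625/6


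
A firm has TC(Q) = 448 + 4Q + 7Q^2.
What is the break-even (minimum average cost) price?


AC(Q) = 448/Q + 4 + 7Q
To minimize: dAC/dQ = -448/Q^2 + 7 = 0
Q^2 = 448/7 = 64
Q* = 8
Min AC = 448/8 + 4 + 7*8
Min AC = 56 + 4 + 56 = 116

116


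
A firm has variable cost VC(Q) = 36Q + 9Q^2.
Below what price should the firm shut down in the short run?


AVC(Q) = VC(Q)/Q = 36 + 9Q
AVC is increasing in Q, so minimum AVC is at Q -> 0+.
Min AVC = 36
The firm should shut down if P < 36.

36


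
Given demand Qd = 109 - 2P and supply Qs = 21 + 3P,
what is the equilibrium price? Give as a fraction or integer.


At equilibrium, Qd = Qs.
109 - 2P = 21 + 3P
109 - 21 = 2P + 3P
88 = 5P
P* = 88/5 = 88/5

88/5


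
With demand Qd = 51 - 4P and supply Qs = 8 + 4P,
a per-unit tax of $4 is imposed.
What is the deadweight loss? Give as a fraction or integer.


Pre-tax equilibrium quantity: Q* = 59/2
Post-tax equilibrium quantity: Q_tax = 43/2
Reduction in quantity: Q* - Q_tax = 8
DWL = (1/2) * tax * (Q* - Q_tax)
DWL = (1/2) * 4 * 8 = 16

16


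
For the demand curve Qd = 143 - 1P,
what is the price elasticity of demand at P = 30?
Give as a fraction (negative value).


dQ/dP = -1
At P = 30: Q = 143 - 1*30 = 113
E = (dQ/dP)(P/Q) = (-1)(30/113) = -30/113

-30/113


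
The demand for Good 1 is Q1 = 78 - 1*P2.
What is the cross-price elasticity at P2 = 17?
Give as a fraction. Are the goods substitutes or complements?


dQ1/dP2 = -1
At P2 = 17: Q1 = 78 - 1*17 = 61
Exy = (dQ1/dP2)(P2/Q1) = -1 * 17 / 61 = -17/61
Since Exy < 0, the goods are complements.

-17/61 (complements)


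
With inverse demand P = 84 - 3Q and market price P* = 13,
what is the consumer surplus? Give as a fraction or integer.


Maximum willingness to pay (at Q=0): P_max = 84
Quantity demanded at P* = 13:
Q* = (84 - 13)/3 = 71/3
CS = (1/2) * Q* * (P_max - P*)
CS = (1/2) * 71/3 * (84 - 13)
CS = (1/2) * 71/3 * 71 = 5041/6

5041/6


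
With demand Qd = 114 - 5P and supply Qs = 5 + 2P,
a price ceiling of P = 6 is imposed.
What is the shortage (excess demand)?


At P = 6:
Qd = 114 - 5*6 = 84
Qs = 5 + 2*6 = 17
Shortage = Qd - Qs = 84 - 17 = 67

67


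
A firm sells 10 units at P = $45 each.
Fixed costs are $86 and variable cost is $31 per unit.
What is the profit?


Total Revenue = P * Q = 45 * 10 = $450
Total Cost = FC + VC*Q = 86 + 31*10 = $396
Profit = TR - TC = 450 - 396 = $54

$54


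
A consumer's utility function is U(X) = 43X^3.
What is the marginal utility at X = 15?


MU = dU/dX = 43*3*X^(3-1)
MU = 129*X^2
At X = 15:
MU = 129 * 15^2
MU = 129 * 225 = 29025

29025


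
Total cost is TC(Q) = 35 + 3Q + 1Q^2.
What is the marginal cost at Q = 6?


MC = dTC/dQ = 3 + 2*1*Q
At Q = 6:
MC = 3 + 2*6
MC = 3 + 12 = 15

15


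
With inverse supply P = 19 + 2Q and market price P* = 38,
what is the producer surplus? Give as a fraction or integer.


Minimum supply price (at Q=0): P_min = 19
Quantity supplied at P* = 38:
Q* = (38 - 19)/2 = 19/2
PS = (1/2) * Q* * (P* - P_min)
PS = (1/2) * 19/2 * (38 - 19)
PS = (1/2) * 19/2 * 19 = 361/4

361/4


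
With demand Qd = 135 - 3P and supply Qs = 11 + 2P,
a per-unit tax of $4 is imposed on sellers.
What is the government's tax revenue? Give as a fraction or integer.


With tax on sellers, new supply: Qs' = 11 + 2(P - 4)
= 3 + 2P
New equilibrium quantity:
Q_new = 279/5
Tax revenue = tax * Q_new = 4 * 279/5 = 1116/5

1116/5


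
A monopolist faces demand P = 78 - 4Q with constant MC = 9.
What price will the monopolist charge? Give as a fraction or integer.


MR = 78 - 8Q
Set MR = MC: 78 - 8Q = 9
Q* = 69/8
Substitute into demand:
P* = 78 - 4*69/8 = 87/2

87/2


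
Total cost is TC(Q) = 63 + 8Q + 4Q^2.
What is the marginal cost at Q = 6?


MC = dTC/dQ = 8 + 2*4*Q
At Q = 6:
MC = 8 + 8*6
MC = 8 + 48 = 56

56


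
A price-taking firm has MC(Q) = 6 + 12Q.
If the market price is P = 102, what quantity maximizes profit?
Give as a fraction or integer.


In perfect competition, profit is maximized where P = MC.
102 = 6 + 12Q
96 = 12Q
Q* = 96/12 = 8

8


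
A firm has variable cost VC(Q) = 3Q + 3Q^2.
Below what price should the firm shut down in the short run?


AVC(Q) = VC(Q)/Q = 3 + 3Q
AVC is increasing in Q, so minimum AVC is at Q -> 0+.
Min AVC = 3
The firm should shut down if P < 3.

3


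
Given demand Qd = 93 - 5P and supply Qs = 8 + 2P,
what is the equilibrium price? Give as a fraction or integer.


At equilibrium, Qd = Qs.
93 - 5P = 8 + 2P
93 - 8 = 5P + 2P
85 = 7P
P* = 85/7 = 85/7

85/7


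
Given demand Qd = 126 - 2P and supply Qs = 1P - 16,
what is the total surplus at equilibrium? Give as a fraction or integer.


Find equilibrium: 126 - 2P = 1P - 16
126 + 16 = 3P
P* = 142/3 = 142/3
Q* = 1*142/3 - 16 = 94/3
Inverse demand: P = 63 - Q/2, so P_max = 63
Inverse supply: P = 16 + Q/1, so P_min = 16
CS = (1/2) * 94/3 * (63 - 142/3) = 2209/9
PS = (1/2) * 94/3 * (142/3 - 16) = 4418/9
TS = CS + PS = 2209/9 + 4418/9 = 2209/3

2209/3


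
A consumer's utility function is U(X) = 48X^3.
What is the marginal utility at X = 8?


MU = dU/dX = 48*3*X^(3-1)
MU = 144*X^2
At X = 8:
MU = 144 * 8^2
MU = 144 * 64 = 9216

9216


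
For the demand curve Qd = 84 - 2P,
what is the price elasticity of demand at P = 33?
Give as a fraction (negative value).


dQ/dP = -2
At P = 33: Q = 84 - 2*33 = 18
E = (dQ/dP)(P/Q) = (-2)(33/18) = -11/3

-11/3


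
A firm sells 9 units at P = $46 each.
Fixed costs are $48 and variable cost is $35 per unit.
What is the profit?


Total Revenue = P * Q = 46 * 9 = $414
Total Cost = FC + VC*Q = 48 + 35*9 = $363
Profit = TR - TC = 414 - 363 = $51

$51


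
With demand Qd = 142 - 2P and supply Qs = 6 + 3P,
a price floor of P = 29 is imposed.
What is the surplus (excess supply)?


At P = 29:
Qd = 142 - 2*29 = 84
Qs = 6 + 3*29 = 93
Surplus = Qs - Qd = 93 - 84 = 9

9


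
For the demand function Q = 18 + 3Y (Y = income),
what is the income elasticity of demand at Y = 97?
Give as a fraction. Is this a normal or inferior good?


dQ/dY = 3
At Y = 97: Q = 18 + 3*97 = 309
Ey = (dQ/dY)(Y/Q) = 3 * 97 / 309 = 97/103
Since Ey > 0, this is a normal good.

97/103 (normal good)


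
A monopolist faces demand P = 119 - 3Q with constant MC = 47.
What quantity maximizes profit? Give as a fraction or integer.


TR = P*Q = (119 - 3Q)Q = 119Q - 3Q^2
MR = dTR/dQ = 119 - 6Q
Set MR = MC:
119 - 6Q = 47
72 = 6Q
Q* = 72/6 = 12

12


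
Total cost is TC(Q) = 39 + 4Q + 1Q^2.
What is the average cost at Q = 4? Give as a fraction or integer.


TC(4) = 39 + 4*4 + 1*4^2
TC(4) = 39 + 16 + 16 = 71
AC = TC/Q = 71/4 = 71/4

71/4


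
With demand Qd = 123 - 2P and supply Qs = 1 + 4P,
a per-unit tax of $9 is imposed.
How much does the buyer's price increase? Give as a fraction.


With a per-unit tax, the buyer's price increase depends on relative slopes.
Supply slope: d = 4, Demand slope: b = 2
Buyer's price increase = d * tax / (b + d)
= 4 * 9 / (2 + 4)
= 36 / 6 = 6

6


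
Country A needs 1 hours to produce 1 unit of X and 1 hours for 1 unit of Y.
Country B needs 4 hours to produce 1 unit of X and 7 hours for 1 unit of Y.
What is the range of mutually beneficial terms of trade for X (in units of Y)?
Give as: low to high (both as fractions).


Opportunity cost of X for Country A = hours_X / hours_Y = 1/1 = 1 units of Y
Opportunity cost of X for Country B = hours_X / hours_Y = 4/7 = 4/7 units of Y
Terms of trade must be between the two opportunity costs.
Range: 4/7 to 1

4/7 to 1


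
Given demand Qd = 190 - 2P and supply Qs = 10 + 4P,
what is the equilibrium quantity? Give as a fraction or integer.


First find equilibrium price:
190 - 2P = 10 + 4P
P* = 180/6 = 30
Then substitute into demand:
Q* = 190 - 2 * 30 = 130

130


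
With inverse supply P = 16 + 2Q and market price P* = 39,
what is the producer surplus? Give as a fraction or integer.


Minimum supply price (at Q=0): P_min = 16
Quantity supplied at P* = 39:
Q* = (39 - 16)/2 = 23/2
PS = (1/2) * Q* * (P* - P_min)
PS = (1/2) * 23/2 * (39 - 16)
PS = (1/2) * 23/2 * 23 = 529/4

529/4


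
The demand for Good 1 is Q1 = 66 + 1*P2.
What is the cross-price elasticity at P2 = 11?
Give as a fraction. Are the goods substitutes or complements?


dQ1/dP2 = 1
At P2 = 11: Q1 = 66 + 1*11 = 77
Exy = (dQ1/dP2)(P2/Q1) = 1 * 11 / 77 = 1/7
Since Exy > 0, the goods are substitutes.

1/7 (substitutes)


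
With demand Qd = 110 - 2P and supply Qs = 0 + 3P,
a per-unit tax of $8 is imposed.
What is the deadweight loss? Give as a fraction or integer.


Pre-tax equilibrium quantity: Q* = 66
Post-tax equilibrium quantity: Q_tax = 282/5
Reduction in quantity: Q* - Q_tax = 48/5
DWL = (1/2) * tax * (Q* - Q_tax)
DWL = (1/2) * 8 * 48/5 = 192/5

192/5


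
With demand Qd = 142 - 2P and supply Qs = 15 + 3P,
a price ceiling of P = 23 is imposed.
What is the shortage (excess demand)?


At P = 23:
Qd = 142 - 2*23 = 96
Qs = 15 + 3*23 = 84
Shortage = Qd - Qs = 96 - 84 = 12

12


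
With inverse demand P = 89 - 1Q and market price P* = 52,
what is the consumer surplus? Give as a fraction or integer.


Maximum willingness to pay (at Q=0): P_max = 89
Quantity demanded at P* = 52:
Q* = (89 - 52)/1 = 37
CS = (1/2) * Q* * (P_max - P*)
CS = (1/2) * 37 * (89 - 52)
CS = (1/2) * 37 * 37 = 1369/2

1369/2


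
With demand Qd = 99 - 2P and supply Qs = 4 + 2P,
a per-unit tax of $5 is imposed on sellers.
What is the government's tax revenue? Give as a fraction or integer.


With tax on sellers, new supply: Qs' = 4 + 2(P - 5)
= 2P - 6
New equilibrium quantity:
Q_new = 93/2
Tax revenue = tax * Q_new = 5 * 93/2 = 465/2

465/2


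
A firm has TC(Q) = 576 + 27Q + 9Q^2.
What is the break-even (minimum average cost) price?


AC(Q) = 576/Q + 27 + 9Q
To minimize: dAC/dQ = -576/Q^2 + 9 = 0
Q^2 = 576/9 = 64
Q* = 8
Min AC = 576/8 + 27 + 9*8
Min AC = 72 + 27 + 72 = 171

171


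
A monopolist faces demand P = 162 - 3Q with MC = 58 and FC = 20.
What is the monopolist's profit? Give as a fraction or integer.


MR = MC: 162 - 6Q = 58
Q* = 52/3
P* = 162 - 3*52/3 = 110
Profit = (P* - MC)*Q* - FC
= (110 - 58)*52/3 - 20
= 52*52/3 - 20
= 2704/3 - 20 = 2644/3

2644/3


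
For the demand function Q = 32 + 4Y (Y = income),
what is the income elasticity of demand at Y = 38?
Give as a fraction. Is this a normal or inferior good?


dQ/dY = 4
At Y = 38: Q = 32 + 4*38 = 184
Ey = (dQ/dY)(Y/Q) = 4 * 38 / 184 = 19/23
Since Ey > 0, this is a normal good.

19/23 (normal good)


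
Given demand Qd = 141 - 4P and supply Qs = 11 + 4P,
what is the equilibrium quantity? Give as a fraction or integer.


First find equilibrium price:
141 - 4P = 11 + 4P
P* = 130/8 = 65/4
Then substitute into demand:
Q* = 141 - 4 * 65/4 = 76

76


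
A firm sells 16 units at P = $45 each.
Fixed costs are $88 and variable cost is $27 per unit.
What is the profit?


Total Revenue = P * Q = 45 * 16 = $720
Total Cost = FC + VC*Q = 88 + 27*16 = $520
Profit = TR - TC = 720 - 520 = $200

$200


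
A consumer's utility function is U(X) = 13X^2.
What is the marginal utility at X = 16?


MU = dU/dX = 13*2*X^(2-1)
MU = 26*X^1
At X = 16:
MU = 26 * 16^1
MU = 26 * 16 = 416

416


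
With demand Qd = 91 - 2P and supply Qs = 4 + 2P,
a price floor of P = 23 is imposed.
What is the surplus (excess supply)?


At P = 23:
Qd = 91 - 2*23 = 45
Qs = 4 + 2*23 = 50
Surplus = Qs - Qd = 50 - 45 = 5

5


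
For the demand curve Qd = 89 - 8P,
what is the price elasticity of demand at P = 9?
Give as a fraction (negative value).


dQ/dP = -8
At P = 9: Q = 89 - 8*9 = 17
E = (dQ/dP)(P/Q) = (-8)(9/17) = -72/17

-72/17


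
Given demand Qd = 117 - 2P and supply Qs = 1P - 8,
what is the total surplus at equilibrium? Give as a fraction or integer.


Find equilibrium: 117 - 2P = 1P - 8
117 + 8 = 3P
P* = 125/3 = 125/3
Q* = 1*125/3 - 8 = 101/3
Inverse demand: P = 117/2 - Q/2, so P_max = 117/2
Inverse supply: P = 8 + Q/1, so P_min = 8
CS = (1/2) * 101/3 * (117/2 - 125/3) = 10201/36
PS = (1/2) * 101/3 * (125/3 - 8) = 10201/18
TS = CS + PS = 10201/36 + 10201/18 = 10201/12

10201/12


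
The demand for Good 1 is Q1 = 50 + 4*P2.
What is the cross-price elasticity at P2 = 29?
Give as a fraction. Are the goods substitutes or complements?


dQ1/dP2 = 4
At P2 = 29: Q1 = 50 + 4*29 = 166
Exy = (dQ1/dP2)(P2/Q1) = 4 * 29 / 166 = 58/83
Since Exy > 0, the goods are substitutes.

58/83 (substitutes)


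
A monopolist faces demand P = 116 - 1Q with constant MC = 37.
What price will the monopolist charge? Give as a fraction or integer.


MR = 116 - 2Q
Set MR = MC: 116 - 2Q = 37
Q* = 79/2
Substitute into demand:
P* = 116 - 1*79/2 = 153/2

153/2


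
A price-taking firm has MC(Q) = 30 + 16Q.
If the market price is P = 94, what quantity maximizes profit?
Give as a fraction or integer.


In perfect competition, profit is maximized where P = MC.
94 = 30 + 16Q
64 = 16Q
Q* = 64/16 = 4

4


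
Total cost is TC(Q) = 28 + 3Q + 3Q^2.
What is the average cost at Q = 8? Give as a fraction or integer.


TC(8) = 28 + 3*8 + 3*8^2
TC(8) = 28 + 24 + 192 = 244
AC = TC/Q = 244/8 = 61/2

61/2


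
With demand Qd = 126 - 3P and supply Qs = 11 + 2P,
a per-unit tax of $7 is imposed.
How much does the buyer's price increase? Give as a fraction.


With a per-unit tax, the buyer's price increase depends on relative slopes.
Supply slope: d = 2, Demand slope: b = 3
Buyer's price increase = d * tax / (b + d)
= 2 * 7 / (3 + 2)
= 14 / 5 = 14/5

14/5


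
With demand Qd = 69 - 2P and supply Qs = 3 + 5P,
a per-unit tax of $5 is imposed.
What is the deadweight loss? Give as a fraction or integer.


Pre-tax equilibrium quantity: Q* = 351/7
Post-tax equilibrium quantity: Q_tax = 43
Reduction in quantity: Q* - Q_tax = 50/7
DWL = (1/2) * tax * (Q* - Q_tax)
DWL = (1/2) * 5 * 50/7 = 125/7

125/7


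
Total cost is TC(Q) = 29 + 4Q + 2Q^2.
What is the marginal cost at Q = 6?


MC = dTC/dQ = 4 + 2*2*Q
At Q = 6:
MC = 4 + 4*6
MC = 4 + 24 = 28

28


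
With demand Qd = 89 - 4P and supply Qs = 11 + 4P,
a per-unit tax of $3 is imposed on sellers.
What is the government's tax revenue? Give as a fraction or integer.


With tax on sellers, new supply: Qs' = 11 + 4(P - 3)
= 4P - 1
New equilibrium quantity:
Q_new = 44
Tax revenue = tax * Q_new = 3 * 44 = 132

132


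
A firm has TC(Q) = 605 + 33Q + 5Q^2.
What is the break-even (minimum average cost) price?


AC(Q) = 605/Q + 33 + 5Q
To minimize: dAC/dQ = -605/Q^2 + 5 = 0
Q^2 = 605/5 = 121
Q* = 11
Min AC = 605/11 + 33 + 5*11
Min AC = 55 + 33 + 55 = 143

143


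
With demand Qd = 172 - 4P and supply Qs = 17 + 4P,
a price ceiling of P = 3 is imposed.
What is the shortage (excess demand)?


At P = 3:
Qd = 172 - 4*3 = 160
Qs = 17 + 4*3 = 29
Shortage = Qd - Qs = 160 - 29 = 131

131


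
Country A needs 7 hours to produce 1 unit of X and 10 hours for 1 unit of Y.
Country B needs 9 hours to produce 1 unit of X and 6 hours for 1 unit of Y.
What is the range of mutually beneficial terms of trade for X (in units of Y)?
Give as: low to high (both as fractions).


Opportunity cost of X for Country A = hours_X / hours_Y = 7/10 = 7/10 units of Y
Opportunity cost of X for Country B = hours_X / hours_Y = 9/6 = 3/2 units of Y
Terms of trade must be between the two opportunity costs.
Range: 7/10 to 3/2

7/10 to 3/2


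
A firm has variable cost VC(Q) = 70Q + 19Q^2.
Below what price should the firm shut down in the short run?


AVC(Q) = VC(Q)/Q = 70 + 19Q
AVC is increasing in Q, so minimum AVC is at Q -> 0+.
Min AVC = 70
The firm should shut down if P < 70.

70


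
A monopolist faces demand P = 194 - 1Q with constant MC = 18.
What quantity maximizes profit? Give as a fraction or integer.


TR = P*Q = (194 - 1Q)Q = 194Q - 1Q^2
MR = dTR/dQ = 194 - 2Q
Set MR = MC:
194 - 2Q = 18
176 = 2Q
Q* = 176/2 = 88

88


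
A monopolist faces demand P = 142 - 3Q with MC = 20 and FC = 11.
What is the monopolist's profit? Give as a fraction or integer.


MR = MC: 142 - 6Q = 20
Q* = 61/3
P* = 142 - 3*61/3 = 81
Profit = (P* - MC)*Q* - FC
= (81 - 20)*61/3 - 11
= 61*61/3 - 11
= 3721/3 - 11 = 3688/3

3688/3


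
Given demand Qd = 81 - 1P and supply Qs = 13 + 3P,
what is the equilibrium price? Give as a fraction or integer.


At equilibrium, Qd = Qs.
81 - 1P = 13 + 3P
81 - 13 = 1P + 3P
68 = 4P
P* = 68/4 = 17

17


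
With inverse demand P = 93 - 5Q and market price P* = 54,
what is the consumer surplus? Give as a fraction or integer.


Maximum willingness to pay (at Q=0): P_max = 93
Quantity demanded at P* = 54:
Q* = (93 - 54)/5 = 39/5
CS = (1/2) * Q* * (P_max - P*)
CS = (1/2) * 39/5 * (93 - 54)
CS = (1/2) * 39/5 * 39 = 1521/10

1521/10


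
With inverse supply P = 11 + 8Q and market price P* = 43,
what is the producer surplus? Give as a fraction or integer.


Minimum supply price (at Q=0): P_min = 11
Quantity supplied at P* = 43:
Q* = (43 - 11)/8 = 4
PS = (1/2) * Q* * (P* - P_min)
PS = (1/2) * 4 * (43 - 11)
PS = (1/2) * 4 * 32 = 64

64


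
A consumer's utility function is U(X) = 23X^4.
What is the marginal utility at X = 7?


MU = dU/dX = 23*4*X^(4-1)
MU = 92*X^3
At X = 7:
MU = 92 * 7^3
MU = 92 * 343 = 31556

31556


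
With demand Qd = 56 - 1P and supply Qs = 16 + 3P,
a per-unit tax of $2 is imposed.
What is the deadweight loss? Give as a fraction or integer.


Pre-tax equilibrium quantity: Q* = 46
Post-tax equilibrium quantity: Q_tax = 89/2
Reduction in quantity: Q* - Q_tax = 3/2
DWL = (1/2) * tax * (Q* - Q_tax)
DWL = (1/2) * 2 * 3/2 = 3/2

3/2


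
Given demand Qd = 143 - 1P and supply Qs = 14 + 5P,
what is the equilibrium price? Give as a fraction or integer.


At equilibrium, Qd = Qs.
143 - 1P = 14 + 5P
143 - 14 = 1P + 5P
129 = 6P
P* = 129/6 = 43/2

43/2
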